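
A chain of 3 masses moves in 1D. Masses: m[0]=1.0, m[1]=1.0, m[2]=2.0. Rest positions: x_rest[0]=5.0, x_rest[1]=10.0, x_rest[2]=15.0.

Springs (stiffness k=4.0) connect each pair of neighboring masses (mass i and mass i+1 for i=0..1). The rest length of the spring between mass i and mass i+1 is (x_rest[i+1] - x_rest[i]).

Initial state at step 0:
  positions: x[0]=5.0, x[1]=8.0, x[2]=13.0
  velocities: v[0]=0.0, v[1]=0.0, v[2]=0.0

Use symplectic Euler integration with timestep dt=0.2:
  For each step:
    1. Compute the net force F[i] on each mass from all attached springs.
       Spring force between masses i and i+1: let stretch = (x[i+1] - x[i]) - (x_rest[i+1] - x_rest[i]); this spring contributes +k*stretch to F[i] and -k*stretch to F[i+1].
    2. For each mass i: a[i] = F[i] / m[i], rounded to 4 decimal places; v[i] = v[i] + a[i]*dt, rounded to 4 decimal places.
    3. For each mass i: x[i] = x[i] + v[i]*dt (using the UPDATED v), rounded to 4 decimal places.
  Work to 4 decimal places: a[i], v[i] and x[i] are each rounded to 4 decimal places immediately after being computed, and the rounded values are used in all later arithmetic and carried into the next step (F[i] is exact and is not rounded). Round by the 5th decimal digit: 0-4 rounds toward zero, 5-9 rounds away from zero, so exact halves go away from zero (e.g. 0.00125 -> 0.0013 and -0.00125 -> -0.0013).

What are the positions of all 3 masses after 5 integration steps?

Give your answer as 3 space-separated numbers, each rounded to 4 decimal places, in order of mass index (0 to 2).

Step 0: x=[5.0000 8.0000 13.0000] v=[0.0000 0.0000 0.0000]
Step 1: x=[4.6800 8.3200 13.0000] v=[-1.6000 1.6000 0.0000]
Step 2: x=[4.1424 8.8064 13.0256] v=[-2.6880 2.4320 0.1280]
Step 3: x=[3.5510 9.2216 13.1137] v=[-2.9568 2.0762 0.4403]
Step 4: x=[3.0669 9.3523 13.2904] v=[-2.4203 0.6534 0.8835]
Step 5: x=[2.7885 9.1074 13.5521] v=[-1.3920 -1.2244 1.3083]

Answer: 2.7885 9.1074 13.5521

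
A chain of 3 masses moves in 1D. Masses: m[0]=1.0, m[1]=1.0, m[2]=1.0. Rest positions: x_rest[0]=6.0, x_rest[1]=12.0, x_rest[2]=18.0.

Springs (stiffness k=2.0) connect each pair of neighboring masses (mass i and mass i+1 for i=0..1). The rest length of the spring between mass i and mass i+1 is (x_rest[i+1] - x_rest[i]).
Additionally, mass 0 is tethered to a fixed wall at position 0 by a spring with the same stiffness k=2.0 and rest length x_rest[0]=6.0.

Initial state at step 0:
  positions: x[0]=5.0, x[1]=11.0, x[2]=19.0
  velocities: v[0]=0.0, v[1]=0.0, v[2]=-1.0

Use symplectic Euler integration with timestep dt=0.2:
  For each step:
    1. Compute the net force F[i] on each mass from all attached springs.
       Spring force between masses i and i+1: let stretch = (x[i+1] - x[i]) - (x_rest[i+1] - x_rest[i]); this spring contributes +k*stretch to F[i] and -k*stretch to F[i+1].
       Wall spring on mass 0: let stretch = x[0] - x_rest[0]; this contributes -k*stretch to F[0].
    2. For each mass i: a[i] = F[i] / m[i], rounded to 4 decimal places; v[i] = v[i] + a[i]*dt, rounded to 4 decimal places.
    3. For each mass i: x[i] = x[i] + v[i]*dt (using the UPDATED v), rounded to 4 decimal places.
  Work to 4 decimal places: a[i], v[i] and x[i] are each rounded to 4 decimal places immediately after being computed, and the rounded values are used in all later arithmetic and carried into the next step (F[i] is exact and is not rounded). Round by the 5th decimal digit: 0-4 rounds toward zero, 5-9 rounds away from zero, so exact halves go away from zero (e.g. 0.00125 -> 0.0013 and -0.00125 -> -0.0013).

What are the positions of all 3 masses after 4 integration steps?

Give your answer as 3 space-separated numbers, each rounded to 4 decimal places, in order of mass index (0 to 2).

Step 0: x=[5.0000 11.0000 19.0000] v=[0.0000 0.0000 -1.0000]
Step 1: x=[5.0800 11.1600 18.6400] v=[0.4000 0.8000 -1.8000]
Step 2: x=[5.2400 11.4320 18.1616] v=[0.8000 1.3600 -2.3920]
Step 3: x=[5.4762 11.7470 17.6248] v=[1.1808 1.5750 -2.6838]
Step 4: x=[5.7759 12.0306 17.0978] v=[1.4986 1.4178 -2.6349]

Answer: 5.7759 12.0306 17.0978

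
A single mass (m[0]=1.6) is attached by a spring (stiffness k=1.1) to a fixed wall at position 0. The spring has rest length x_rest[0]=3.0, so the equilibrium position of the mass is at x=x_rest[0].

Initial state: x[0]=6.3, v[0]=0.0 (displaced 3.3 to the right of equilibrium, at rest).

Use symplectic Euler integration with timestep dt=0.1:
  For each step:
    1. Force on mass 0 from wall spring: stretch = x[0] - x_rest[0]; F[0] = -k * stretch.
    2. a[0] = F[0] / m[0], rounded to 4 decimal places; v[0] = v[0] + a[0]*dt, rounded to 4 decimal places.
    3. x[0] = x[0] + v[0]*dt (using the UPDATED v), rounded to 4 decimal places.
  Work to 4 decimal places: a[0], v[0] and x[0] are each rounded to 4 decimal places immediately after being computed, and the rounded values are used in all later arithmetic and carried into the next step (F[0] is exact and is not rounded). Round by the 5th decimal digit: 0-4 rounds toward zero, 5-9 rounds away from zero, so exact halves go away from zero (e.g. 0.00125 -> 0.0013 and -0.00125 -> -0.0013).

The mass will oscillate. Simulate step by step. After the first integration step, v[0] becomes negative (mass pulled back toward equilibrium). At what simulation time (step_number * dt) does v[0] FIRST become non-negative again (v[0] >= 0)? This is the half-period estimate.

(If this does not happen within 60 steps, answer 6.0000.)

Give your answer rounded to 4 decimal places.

Step 0: x=[6.3000] v=[0.0000]
Step 1: x=[6.2773] v=[-0.2269]
Step 2: x=[6.2321] v=[-0.4522]
Step 3: x=[6.1647] v=[-0.6744]
Step 4: x=[6.0755] v=[-0.8920]
Step 5: x=[5.9652] v=[-1.1034]
Step 6: x=[5.8345] v=[-1.3073]
Step 7: x=[5.6843] v=[-1.5022]
Step 8: x=[5.5156] v=[-1.6868]
Step 9: x=[5.3296] v=[-1.8598]
Step 10: x=[5.1276] v=[-2.0200]
Step 11: x=[4.9110] v=[-2.1663]
Step 12: x=[4.6812] v=[-2.2977]
Step 13: x=[4.4399] v=[-2.4133]
Step 14: x=[4.1887] v=[-2.5123]
Step 15: x=[3.9293] v=[-2.5940]
Step 16: x=[3.6635] v=[-2.6579]
Step 17: x=[3.3932] v=[-2.7035]
Step 18: x=[3.1202] v=[-2.7305]
Step 19: x=[2.8463] v=[-2.7388]
Step 20: x=[2.5735] v=[-2.7282]
Step 21: x=[2.3036] v=[-2.6989]
Step 22: x=[2.0385] v=[-2.6510]
Step 23: x=[1.7800] v=[-2.5849]
Step 24: x=[1.5299] v=[-2.5010]
Step 25: x=[1.2899] v=[-2.3999]
Step 26: x=[1.0617] v=[-2.2823]
Step 27: x=[0.8468] v=[-2.1490]
Step 28: x=[0.6467] v=[-2.0010]
Step 29: x=[0.4628] v=[-1.8392]
Step 30: x=[0.2963] v=[-1.6648]
Step 31: x=[0.1484] v=[-1.4789]
Step 32: x=[0.0201] v=[-1.2829]
Step 33: x=[-0.0877] v=[-1.0780]
Step 34: x=[-0.1743] v=[-0.8657]
Step 35: x=[-0.2391] v=[-0.6475]
Step 36: x=[-0.2816] v=[-0.4248]
Step 37: x=[-0.3015] v=[-0.1992]
Step 38: x=[-0.2987] v=[0.0278]
First v>=0 after going negative at step 38, time=3.8000

Answer: 3.8000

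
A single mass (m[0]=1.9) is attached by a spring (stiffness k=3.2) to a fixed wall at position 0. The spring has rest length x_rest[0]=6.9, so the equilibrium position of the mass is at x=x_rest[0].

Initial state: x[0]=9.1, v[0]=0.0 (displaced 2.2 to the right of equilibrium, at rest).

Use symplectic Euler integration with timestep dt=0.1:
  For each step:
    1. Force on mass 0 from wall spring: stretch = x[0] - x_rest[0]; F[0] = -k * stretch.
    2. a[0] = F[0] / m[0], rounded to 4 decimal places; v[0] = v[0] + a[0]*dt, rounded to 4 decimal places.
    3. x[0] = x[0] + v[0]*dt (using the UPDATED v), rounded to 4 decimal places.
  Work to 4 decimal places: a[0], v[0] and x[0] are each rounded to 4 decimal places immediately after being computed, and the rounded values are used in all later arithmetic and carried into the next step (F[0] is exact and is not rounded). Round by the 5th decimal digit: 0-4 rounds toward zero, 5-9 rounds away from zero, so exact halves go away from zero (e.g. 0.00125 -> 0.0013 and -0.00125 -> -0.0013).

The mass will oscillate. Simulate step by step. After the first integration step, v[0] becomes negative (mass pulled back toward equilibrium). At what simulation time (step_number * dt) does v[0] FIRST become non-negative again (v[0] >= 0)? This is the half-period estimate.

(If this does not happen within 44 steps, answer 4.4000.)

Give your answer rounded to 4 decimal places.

Step 0: x=[9.1000] v=[0.0000]
Step 1: x=[9.0630] v=[-0.3705]
Step 2: x=[8.9895] v=[-0.7348]
Step 3: x=[8.8808] v=[-1.0867]
Step 4: x=[8.7388] v=[-1.4203]
Step 5: x=[8.5658] v=[-1.7300]
Step 6: x=[8.3647] v=[-2.0106]
Step 7: x=[8.1390] v=[-2.2573]
Step 8: x=[7.8924] v=[-2.4660]
Step 9: x=[7.6291] v=[-2.6331]
Step 10: x=[7.3535] v=[-2.7559]
Step 11: x=[7.0703] v=[-2.8323]
Step 12: x=[6.7842] v=[-2.8610]
Step 13: x=[6.5001] v=[-2.8415]
Step 14: x=[6.2227] v=[-2.7742]
Step 15: x=[5.9567] v=[-2.6601]
Step 16: x=[5.7066] v=[-2.5012]
Step 17: x=[5.4766] v=[-2.3002]
Step 18: x=[5.2706] v=[-2.0605]
Step 19: x=[5.0920] v=[-1.7861]
Step 20: x=[4.9438] v=[-1.4816]
Step 21: x=[4.8286] v=[-1.1521]
Step 22: x=[4.7483] v=[-0.8032]
Step 23: x=[4.7042] v=[-0.4408]
Step 24: x=[4.6971] v=[-0.0710]
Step 25: x=[4.7271] v=[0.3000]
First v>=0 after going negative at step 25, time=2.5000

Answer: 2.5000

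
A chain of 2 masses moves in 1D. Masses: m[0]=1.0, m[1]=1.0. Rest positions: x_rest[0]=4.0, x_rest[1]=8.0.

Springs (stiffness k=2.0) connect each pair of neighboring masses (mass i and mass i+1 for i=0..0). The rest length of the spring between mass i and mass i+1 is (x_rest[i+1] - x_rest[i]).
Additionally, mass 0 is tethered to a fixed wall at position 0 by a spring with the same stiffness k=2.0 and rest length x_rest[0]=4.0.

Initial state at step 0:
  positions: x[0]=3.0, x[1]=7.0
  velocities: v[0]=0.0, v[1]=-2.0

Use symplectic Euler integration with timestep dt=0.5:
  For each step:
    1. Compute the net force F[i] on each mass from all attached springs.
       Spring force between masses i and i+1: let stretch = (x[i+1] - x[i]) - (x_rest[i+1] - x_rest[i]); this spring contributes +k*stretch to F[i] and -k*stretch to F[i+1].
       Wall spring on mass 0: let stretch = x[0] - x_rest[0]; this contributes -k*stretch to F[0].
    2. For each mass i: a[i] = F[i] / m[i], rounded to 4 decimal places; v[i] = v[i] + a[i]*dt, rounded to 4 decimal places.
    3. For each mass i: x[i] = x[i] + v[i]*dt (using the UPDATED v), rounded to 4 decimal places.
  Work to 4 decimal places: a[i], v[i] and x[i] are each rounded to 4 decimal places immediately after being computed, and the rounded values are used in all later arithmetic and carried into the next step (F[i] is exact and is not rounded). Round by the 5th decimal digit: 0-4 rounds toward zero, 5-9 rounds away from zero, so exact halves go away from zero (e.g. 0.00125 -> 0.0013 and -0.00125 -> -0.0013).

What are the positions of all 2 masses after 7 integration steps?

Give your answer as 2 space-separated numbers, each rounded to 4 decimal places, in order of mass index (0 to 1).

Step 0: x=[3.0000 7.0000] v=[0.0000 -2.0000]
Step 1: x=[3.5000 6.0000] v=[1.0000 -2.0000]
Step 2: x=[3.5000 5.7500] v=[0.0000 -0.5000]
Step 3: x=[2.8750 6.3750] v=[-1.2500 1.2500]
Step 4: x=[2.5625 7.2500] v=[-0.6250 1.7500]
Step 5: x=[3.3125 7.7813] v=[1.5000 1.0625]
Step 6: x=[4.6407 8.0782] v=[2.6563 0.5937]
Step 7: x=[5.3673 8.6563] v=[1.4531 1.1562]

Answer: 5.3673 8.6563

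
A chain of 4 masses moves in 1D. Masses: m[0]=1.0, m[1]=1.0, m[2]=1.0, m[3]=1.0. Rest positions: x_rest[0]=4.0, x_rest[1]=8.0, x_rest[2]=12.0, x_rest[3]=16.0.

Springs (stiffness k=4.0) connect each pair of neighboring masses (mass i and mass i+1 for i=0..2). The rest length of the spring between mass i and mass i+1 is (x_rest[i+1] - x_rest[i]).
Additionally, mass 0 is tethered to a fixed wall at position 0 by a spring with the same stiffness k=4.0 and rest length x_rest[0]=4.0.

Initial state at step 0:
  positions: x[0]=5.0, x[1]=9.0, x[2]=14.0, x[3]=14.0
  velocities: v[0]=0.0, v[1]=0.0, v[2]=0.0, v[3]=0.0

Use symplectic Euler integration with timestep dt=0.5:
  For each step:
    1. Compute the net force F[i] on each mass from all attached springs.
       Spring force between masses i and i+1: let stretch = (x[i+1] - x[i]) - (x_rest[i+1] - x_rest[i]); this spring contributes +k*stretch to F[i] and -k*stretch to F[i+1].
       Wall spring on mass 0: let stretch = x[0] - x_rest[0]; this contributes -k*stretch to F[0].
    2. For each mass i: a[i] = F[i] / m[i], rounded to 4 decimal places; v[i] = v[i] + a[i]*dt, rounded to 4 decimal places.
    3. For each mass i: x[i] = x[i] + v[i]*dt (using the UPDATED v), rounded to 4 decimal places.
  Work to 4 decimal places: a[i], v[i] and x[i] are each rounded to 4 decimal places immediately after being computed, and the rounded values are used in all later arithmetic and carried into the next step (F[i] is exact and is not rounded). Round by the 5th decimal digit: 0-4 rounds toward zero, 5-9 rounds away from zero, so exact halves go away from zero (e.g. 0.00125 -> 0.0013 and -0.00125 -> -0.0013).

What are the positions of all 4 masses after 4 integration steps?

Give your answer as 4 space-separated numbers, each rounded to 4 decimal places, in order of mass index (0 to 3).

Step 0: x=[5.0000 9.0000 14.0000 14.0000] v=[0.0000 0.0000 0.0000 0.0000]
Step 1: x=[4.0000 10.0000 9.0000 18.0000] v=[-2.0000 2.0000 -10.0000 8.0000]
Step 2: x=[5.0000 4.0000 14.0000 17.0000] v=[2.0000 -12.0000 10.0000 -2.0000]
Step 3: x=[0.0000 9.0000 12.0000 17.0000] v=[-10.0000 10.0000 -4.0000 0.0000]
Step 4: x=[4.0000 8.0000 12.0000 16.0000] v=[8.0000 -2.0000 0.0000 -2.0000]

Answer: 4.0000 8.0000 12.0000 16.0000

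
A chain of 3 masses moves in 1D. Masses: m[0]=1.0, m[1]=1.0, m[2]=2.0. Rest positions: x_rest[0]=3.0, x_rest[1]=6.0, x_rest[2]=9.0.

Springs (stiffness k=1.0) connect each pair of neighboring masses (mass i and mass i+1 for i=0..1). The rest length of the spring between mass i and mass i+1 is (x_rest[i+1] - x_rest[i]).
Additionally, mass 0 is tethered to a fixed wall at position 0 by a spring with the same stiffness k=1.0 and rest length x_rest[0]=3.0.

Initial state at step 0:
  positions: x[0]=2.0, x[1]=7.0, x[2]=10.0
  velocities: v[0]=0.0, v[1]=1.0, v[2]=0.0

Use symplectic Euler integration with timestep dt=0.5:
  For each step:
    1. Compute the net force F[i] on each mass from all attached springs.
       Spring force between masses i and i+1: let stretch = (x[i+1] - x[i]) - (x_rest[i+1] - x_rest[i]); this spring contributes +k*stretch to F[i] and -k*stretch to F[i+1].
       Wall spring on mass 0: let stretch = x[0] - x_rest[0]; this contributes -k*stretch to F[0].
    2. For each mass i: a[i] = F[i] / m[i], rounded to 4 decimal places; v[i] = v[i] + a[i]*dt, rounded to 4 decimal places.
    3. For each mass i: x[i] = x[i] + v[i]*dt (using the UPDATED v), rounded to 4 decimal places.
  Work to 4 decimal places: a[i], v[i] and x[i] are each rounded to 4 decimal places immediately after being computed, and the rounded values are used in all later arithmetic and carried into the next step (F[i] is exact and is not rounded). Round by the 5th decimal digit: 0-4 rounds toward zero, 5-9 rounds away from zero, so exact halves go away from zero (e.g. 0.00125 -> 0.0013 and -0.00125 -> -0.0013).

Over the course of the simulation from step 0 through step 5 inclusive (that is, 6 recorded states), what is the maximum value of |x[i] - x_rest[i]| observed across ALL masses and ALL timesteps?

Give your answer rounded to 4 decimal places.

Answer: 1.8516

Derivation:
Step 0: x=[2.0000 7.0000 10.0000] v=[0.0000 1.0000 0.0000]
Step 1: x=[2.7500 7.0000 10.0000] v=[1.5000 0.0000 0.0000]
Step 2: x=[3.8750 6.6875 10.0000] v=[2.2500 -0.6250 0.0000]
Step 3: x=[4.7344 6.5000 9.9609] v=[1.7188 -0.3750 -0.0782]
Step 4: x=[4.8516 6.7364 9.8642] v=[0.2344 0.4727 -0.1935]
Step 5: x=[4.2271 7.2835 9.7515] v=[-1.2490 1.0942 -0.2255]
Max displacement = 1.8516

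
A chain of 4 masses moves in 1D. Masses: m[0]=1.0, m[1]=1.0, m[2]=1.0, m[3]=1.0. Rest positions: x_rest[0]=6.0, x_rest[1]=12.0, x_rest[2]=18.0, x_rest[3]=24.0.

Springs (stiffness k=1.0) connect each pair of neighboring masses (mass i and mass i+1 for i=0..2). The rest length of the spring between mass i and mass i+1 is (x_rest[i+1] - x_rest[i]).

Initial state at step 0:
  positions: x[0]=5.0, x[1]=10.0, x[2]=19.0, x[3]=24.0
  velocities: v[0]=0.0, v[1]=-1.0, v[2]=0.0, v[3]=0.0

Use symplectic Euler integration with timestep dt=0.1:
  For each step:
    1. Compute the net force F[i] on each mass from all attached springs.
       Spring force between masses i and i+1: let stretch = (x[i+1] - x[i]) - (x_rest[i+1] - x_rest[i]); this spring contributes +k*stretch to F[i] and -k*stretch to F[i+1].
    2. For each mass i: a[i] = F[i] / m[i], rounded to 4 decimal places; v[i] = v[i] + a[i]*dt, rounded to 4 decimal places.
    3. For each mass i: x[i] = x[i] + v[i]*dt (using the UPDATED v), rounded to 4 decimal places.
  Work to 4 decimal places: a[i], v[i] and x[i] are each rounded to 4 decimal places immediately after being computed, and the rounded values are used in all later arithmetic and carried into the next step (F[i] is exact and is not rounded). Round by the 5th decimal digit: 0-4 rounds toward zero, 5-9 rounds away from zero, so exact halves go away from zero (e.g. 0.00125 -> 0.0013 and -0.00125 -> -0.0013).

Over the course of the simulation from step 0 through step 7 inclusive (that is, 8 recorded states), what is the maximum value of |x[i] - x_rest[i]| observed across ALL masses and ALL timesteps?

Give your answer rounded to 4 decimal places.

Answer: 2.0793

Derivation:
Step 0: x=[5.0000 10.0000 19.0000 24.0000] v=[0.0000 -1.0000 0.0000 0.0000]
Step 1: x=[4.9900 9.9400 18.9600 24.0100] v=[-0.1000 -0.6000 -0.4000 0.1000]
Step 2: x=[4.9695 9.9207 18.8803 24.0295] v=[-0.2050 -0.1930 -0.7970 0.1950]
Step 3: x=[4.9385 9.9415 18.7625 24.0575] v=[-0.3099 0.2078 -1.1780 0.2801]
Step 4: x=[4.8975 10.0005 18.6094 24.0926] v=[-0.4096 0.5896 -1.5306 0.3506]
Step 5: x=[4.8476 10.0945 18.4251 24.1328] v=[-0.4993 0.9402 -1.8432 0.4023]
Step 6: x=[4.7901 10.2194 18.2146 24.1760] v=[-0.5746 1.2486 -2.1055 0.4315]
Step 7: x=[4.7269 10.3699 17.9837 24.2195] v=[-0.6317 1.5052 -2.3089 0.4354]
Max displacement = 2.0793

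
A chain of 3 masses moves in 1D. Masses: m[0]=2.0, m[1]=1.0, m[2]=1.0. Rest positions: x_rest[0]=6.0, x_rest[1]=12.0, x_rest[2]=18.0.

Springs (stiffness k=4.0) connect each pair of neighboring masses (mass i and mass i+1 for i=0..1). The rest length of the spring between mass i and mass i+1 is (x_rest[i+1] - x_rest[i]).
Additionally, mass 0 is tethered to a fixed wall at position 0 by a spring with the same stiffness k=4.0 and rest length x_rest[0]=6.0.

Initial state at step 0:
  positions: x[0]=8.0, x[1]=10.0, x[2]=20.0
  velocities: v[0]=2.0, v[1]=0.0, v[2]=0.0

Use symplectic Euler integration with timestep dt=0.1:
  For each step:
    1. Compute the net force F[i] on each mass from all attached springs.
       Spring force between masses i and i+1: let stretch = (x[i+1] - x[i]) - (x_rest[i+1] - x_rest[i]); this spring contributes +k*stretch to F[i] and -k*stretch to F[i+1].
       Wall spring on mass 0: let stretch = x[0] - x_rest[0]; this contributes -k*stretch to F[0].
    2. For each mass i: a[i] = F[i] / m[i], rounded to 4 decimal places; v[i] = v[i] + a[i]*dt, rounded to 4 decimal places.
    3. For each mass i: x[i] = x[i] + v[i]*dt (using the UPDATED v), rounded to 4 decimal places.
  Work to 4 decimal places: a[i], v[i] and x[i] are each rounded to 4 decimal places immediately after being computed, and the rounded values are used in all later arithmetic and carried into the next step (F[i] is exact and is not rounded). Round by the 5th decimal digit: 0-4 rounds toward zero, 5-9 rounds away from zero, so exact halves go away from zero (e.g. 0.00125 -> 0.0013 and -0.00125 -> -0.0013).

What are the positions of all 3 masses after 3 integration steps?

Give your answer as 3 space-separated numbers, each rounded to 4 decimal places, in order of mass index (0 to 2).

Step 0: x=[8.0000 10.0000 20.0000] v=[2.0000 0.0000 0.0000]
Step 1: x=[8.0800 10.3200 19.8400] v=[0.8000 3.2000 -1.6000]
Step 2: x=[8.0432 10.9312 19.5392] v=[-0.3680 6.1120 -3.0080]
Step 3: x=[7.9033 11.7712 19.1341] v=[-1.3990 8.4000 -4.0512]

Answer: 7.9033 11.7712 19.1341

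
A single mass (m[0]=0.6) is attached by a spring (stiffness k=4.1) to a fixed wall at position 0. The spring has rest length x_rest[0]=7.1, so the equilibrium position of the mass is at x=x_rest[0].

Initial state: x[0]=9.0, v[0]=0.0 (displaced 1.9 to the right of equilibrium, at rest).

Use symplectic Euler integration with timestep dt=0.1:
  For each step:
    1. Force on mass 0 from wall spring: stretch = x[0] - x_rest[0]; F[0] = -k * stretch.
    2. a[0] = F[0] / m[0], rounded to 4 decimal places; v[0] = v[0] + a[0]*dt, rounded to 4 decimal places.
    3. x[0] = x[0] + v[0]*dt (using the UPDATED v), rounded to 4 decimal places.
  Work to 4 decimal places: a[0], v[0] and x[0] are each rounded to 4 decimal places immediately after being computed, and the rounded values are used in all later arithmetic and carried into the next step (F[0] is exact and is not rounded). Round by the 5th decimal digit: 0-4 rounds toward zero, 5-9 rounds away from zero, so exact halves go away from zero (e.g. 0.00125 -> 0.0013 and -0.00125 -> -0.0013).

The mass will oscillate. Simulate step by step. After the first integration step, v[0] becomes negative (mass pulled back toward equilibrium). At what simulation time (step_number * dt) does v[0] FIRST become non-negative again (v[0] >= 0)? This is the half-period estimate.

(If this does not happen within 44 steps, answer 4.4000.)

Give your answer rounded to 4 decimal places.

Answer: 1.2000

Derivation:
Step 0: x=[9.0000] v=[0.0000]
Step 1: x=[8.8702] v=[-1.2983]
Step 2: x=[8.6194] v=[-2.5079]
Step 3: x=[8.2648] v=[-3.5462]
Step 4: x=[7.8306] v=[-4.3422]
Step 5: x=[7.3465] v=[-4.8414]
Step 6: x=[6.8455] v=[-5.0098]
Step 7: x=[6.3619] v=[-4.8359]
Step 8: x=[5.9288] v=[-4.3315]
Step 9: x=[5.5757] v=[-3.5312]
Step 10: x=[5.3267] v=[-2.4896]
Step 11: x=[5.1989] v=[-1.2778]
Step 12: x=[5.2010] v=[0.0213]
First v>=0 after going negative at step 12, time=1.2000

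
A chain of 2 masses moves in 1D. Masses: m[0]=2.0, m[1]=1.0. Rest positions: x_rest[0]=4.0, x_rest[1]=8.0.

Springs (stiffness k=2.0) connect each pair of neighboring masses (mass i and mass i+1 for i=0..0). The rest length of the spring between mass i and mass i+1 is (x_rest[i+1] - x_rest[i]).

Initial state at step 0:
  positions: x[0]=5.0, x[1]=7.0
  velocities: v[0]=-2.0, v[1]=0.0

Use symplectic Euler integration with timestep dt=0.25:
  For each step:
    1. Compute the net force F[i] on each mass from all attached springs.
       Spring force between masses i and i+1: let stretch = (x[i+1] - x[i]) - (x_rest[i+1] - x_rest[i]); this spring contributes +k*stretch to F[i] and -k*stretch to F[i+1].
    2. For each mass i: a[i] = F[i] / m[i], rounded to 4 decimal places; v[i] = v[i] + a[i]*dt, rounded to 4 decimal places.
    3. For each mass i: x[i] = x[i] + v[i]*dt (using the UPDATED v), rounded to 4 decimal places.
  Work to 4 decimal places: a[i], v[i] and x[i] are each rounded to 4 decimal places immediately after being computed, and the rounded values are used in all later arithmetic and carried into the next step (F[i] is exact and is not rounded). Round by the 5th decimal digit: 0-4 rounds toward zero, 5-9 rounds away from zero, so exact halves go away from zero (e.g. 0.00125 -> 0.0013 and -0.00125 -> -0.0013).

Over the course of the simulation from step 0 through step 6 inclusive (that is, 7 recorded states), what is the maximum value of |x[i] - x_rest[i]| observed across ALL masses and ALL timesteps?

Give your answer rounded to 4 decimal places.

Answer: 2.5150

Derivation:
Step 0: x=[5.0000 7.0000] v=[-2.0000 0.0000]
Step 1: x=[4.3750 7.2500] v=[-2.5000 1.0000]
Step 2: x=[3.6797 7.6406] v=[-2.7813 1.5625]
Step 3: x=[2.9819 8.0361] v=[-2.7911 1.5821]
Step 4: x=[2.3500 8.2999] v=[-2.5276 1.0550]
Step 5: x=[1.8400 8.3199] v=[-2.0401 0.0801]
Step 6: x=[1.4850 8.0299] v=[-1.4201 -1.1599]
Max displacement = 2.5150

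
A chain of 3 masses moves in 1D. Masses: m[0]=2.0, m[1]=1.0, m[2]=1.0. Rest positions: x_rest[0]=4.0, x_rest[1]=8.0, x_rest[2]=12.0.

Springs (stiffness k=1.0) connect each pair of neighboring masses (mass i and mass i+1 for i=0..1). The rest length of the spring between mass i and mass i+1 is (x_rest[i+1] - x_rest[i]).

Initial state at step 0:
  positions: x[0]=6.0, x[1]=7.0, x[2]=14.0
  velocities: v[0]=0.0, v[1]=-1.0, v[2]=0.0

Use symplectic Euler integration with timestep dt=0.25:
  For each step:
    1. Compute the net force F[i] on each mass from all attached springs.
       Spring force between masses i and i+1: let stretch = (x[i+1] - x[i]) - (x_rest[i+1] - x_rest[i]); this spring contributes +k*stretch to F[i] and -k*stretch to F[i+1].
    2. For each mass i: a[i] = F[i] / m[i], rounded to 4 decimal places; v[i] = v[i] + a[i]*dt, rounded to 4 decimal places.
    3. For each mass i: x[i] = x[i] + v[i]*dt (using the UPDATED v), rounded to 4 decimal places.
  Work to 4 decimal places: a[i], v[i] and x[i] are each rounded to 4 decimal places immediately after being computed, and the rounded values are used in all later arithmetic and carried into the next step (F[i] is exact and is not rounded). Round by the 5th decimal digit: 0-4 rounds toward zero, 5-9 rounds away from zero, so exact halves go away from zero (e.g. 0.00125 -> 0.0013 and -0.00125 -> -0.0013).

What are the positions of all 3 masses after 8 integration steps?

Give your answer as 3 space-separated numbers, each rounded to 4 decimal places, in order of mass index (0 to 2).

Step 0: x=[6.0000 7.0000 14.0000] v=[0.0000 -1.0000 0.0000]
Step 1: x=[5.9063 7.1250 13.8125] v=[-0.3750 0.5000 -0.7500]
Step 2: x=[5.7256 7.5918 13.4570] v=[-0.7227 1.8672 -1.4219]
Step 3: x=[5.4783 8.3086 12.9850] v=[-0.9894 2.8670 -1.8882]
Step 4: x=[5.1944 9.1407 12.4707] v=[-1.1356 3.3285 -2.0573]
Step 5: x=[4.9088 9.9343 11.9983] v=[-1.1423 3.1744 -1.8898]
Step 6: x=[4.6553 10.5428 11.6469] v=[-1.0141 2.4340 -1.4058]
Step 7: x=[4.4608 10.8524 11.4765] v=[-0.7782 1.2382 -0.6818]
Step 8: x=[4.3410 10.8015 11.5171] v=[-0.4793 -0.2037 0.1622]

Answer: 4.3410 10.8015 11.5171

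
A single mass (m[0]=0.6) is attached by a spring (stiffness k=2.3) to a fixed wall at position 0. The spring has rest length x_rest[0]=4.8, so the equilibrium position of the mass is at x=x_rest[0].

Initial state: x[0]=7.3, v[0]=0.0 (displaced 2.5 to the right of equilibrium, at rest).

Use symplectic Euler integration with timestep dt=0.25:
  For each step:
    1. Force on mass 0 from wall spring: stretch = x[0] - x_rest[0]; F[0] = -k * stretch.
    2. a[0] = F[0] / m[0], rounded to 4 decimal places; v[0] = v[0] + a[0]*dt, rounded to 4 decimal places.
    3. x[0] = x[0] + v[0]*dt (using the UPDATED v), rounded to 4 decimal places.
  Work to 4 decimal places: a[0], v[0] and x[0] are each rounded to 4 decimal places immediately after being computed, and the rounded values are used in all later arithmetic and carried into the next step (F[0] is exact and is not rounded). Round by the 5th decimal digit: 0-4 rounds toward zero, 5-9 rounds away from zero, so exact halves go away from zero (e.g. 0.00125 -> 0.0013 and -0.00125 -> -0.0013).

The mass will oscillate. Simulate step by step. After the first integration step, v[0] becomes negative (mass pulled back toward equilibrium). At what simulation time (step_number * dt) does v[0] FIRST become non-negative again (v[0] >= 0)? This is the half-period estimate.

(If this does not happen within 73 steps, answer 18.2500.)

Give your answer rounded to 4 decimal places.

Answer: 1.7500

Derivation:
Step 0: x=[7.3000] v=[0.0000]
Step 1: x=[6.7011] v=[-2.3958]
Step 2: x=[5.6467] v=[-4.2177]
Step 3: x=[4.3894] v=[-5.0291]
Step 4: x=[3.2305] v=[-4.6356]
Step 5: x=[2.4476] v=[-3.1315]
Step 6: x=[2.2283] v=[-0.8771]
Step 7: x=[2.6252] v=[1.5875]
First v>=0 after going negative at step 7, time=1.7500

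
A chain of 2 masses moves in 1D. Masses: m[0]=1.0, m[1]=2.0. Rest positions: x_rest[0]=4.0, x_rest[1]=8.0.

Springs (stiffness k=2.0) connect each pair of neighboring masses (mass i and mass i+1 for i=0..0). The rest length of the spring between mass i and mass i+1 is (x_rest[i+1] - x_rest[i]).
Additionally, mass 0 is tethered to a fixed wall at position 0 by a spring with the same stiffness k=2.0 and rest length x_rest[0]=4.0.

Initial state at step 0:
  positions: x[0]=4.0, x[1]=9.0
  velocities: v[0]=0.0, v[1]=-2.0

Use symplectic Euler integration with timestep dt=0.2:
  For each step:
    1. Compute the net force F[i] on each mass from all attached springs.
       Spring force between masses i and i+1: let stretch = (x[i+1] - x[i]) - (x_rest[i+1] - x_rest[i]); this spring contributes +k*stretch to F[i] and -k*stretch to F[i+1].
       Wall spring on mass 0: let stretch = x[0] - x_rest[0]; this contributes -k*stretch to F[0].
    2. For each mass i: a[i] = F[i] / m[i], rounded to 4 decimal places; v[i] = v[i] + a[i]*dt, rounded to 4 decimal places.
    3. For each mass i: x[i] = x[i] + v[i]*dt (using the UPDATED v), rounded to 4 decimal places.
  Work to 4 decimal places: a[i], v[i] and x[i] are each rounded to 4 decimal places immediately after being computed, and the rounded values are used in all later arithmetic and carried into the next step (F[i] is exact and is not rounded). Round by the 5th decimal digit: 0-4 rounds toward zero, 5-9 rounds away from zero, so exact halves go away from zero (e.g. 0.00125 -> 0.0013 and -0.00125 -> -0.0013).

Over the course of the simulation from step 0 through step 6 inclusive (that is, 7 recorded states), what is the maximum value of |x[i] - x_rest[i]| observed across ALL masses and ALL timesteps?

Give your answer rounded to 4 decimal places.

Answer: 1.5036

Derivation:
Step 0: x=[4.0000 9.0000] v=[0.0000 -2.0000]
Step 1: x=[4.0800 8.5600] v=[0.4000 -2.2000]
Step 2: x=[4.1920 8.1008] v=[0.5600 -2.2960]
Step 3: x=[4.2813 7.6452] v=[0.4467 -2.2778]
Step 4: x=[4.2972 7.2151] v=[0.0797 -2.1506]
Step 5: x=[4.2028 6.8283] v=[-0.4720 -1.9342]
Step 6: x=[3.9822 6.4964] v=[-1.1029 -1.6593]
Max displacement = 1.5036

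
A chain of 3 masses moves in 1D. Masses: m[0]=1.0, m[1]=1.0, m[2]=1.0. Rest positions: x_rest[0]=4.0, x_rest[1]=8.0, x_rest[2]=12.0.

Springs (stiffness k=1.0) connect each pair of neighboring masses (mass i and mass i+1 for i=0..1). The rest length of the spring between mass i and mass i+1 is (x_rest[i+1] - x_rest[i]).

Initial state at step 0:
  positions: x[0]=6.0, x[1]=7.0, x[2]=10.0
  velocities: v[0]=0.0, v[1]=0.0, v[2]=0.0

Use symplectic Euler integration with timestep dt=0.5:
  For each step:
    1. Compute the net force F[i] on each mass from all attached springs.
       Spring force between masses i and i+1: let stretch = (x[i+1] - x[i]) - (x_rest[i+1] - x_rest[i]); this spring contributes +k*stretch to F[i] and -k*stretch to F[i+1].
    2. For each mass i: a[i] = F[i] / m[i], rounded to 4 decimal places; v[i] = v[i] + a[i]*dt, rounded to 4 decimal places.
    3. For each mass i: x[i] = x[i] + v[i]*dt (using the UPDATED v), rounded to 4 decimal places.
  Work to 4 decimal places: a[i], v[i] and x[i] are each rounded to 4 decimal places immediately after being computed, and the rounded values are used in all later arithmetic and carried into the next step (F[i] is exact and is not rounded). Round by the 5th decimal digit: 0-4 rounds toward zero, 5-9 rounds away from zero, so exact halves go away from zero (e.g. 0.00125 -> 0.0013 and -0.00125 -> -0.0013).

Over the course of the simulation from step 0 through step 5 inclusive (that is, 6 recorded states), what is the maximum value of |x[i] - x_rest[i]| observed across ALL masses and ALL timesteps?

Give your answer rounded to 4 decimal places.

Step 0: x=[6.0000 7.0000 10.0000] v=[0.0000 0.0000 0.0000]
Step 1: x=[5.2500 7.5000 10.2500] v=[-1.5000 1.0000 0.5000]
Step 2: x=[4.0625 8.1250 10.8125] v=[-2.3750 1.2500 1.1250]
Step 3: x=[2.8906 8.4063 11.7032] v=[-2.3438 0.5625 1.7813]
Step 4: x=[2.0976 8.1329 12.7697] v=[-1.5860 -0.5469 2.1329]
Step 5: x=[1.8134 7.5098 13.6770] v=[-0.5684 -1.2462 1.8145]
Max displacement = 2.1866

Answer: 2.1866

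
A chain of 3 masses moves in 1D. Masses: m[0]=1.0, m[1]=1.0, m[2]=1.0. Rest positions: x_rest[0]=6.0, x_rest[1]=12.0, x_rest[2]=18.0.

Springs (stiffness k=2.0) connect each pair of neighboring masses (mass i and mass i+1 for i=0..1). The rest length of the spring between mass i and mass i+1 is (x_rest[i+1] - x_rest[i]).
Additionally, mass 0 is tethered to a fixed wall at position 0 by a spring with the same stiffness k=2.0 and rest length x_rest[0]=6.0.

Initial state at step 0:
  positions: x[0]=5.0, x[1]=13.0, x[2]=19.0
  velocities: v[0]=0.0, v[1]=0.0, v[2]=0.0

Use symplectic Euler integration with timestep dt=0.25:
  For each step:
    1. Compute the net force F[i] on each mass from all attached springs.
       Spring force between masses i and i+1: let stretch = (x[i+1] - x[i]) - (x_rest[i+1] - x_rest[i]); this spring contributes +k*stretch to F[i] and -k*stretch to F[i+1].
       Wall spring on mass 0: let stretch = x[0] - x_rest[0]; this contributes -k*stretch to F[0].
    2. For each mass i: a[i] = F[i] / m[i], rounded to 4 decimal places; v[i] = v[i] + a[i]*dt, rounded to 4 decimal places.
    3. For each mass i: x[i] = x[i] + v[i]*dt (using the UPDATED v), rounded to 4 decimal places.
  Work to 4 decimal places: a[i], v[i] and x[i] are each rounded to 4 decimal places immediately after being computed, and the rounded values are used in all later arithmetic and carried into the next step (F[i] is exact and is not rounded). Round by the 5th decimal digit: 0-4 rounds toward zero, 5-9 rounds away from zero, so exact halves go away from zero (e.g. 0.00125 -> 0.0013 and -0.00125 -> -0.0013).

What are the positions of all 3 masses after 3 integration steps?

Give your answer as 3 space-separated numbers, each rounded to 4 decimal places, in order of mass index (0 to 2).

Answer: 6.6699 12.0000 18.8614

Derivation:
Step 0: x=[5.0000 13.0000 19.0000] v=[0.0000 0.0000 0.0000]
Step 1: x=[5.3750 12.7500 19.0000] v=[1.5000 -1.0000 0.0000]
Step 2: x=[6.0000 12.3594 18.9688] v=[2.5000 -1.5625 -0.1250]
Step 3: x=[6.6699 12.0000 18.8614] v=[2.6797 -1.4375 -0.4297]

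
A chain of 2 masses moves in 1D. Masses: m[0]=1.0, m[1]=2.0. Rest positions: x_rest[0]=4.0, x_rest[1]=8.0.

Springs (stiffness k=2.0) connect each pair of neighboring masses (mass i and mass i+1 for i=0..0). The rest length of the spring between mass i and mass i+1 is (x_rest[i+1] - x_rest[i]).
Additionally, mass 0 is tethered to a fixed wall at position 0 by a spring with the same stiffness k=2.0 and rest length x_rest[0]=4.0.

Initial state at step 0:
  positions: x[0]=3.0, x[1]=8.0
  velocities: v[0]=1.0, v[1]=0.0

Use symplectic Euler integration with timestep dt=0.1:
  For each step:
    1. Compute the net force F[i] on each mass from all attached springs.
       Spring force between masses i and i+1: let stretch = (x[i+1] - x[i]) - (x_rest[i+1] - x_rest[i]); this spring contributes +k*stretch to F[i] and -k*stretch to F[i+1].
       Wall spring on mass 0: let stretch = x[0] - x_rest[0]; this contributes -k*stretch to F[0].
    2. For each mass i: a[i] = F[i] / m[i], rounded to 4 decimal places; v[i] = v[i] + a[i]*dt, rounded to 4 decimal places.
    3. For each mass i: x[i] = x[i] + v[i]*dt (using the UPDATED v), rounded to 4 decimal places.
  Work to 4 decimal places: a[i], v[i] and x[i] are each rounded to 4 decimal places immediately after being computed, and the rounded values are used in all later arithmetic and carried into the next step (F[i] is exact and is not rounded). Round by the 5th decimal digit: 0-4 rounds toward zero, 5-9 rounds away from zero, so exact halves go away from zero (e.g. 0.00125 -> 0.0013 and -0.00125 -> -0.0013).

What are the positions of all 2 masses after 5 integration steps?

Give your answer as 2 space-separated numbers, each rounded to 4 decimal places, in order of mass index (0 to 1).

Step 0: x=[3.0000 8.0000] v=[1.0000 0.0000]
Step 1: x=[3.1400 7.9900] v=[1.4000 -0.1000]
Step 2: x=[3.3142 7.9715] v=[1.7420 -0.1850]
Step 3: x=[3.5153 7.9464] v=[2.0106 -0.2507]
Step 4: x=[3.7347 7.9170] v=[2.1938 -0.2938]
Step 5: x=[3.9630 7.8858] v=[2.2833 -0.3120]

Answer: 3.9630 7.8858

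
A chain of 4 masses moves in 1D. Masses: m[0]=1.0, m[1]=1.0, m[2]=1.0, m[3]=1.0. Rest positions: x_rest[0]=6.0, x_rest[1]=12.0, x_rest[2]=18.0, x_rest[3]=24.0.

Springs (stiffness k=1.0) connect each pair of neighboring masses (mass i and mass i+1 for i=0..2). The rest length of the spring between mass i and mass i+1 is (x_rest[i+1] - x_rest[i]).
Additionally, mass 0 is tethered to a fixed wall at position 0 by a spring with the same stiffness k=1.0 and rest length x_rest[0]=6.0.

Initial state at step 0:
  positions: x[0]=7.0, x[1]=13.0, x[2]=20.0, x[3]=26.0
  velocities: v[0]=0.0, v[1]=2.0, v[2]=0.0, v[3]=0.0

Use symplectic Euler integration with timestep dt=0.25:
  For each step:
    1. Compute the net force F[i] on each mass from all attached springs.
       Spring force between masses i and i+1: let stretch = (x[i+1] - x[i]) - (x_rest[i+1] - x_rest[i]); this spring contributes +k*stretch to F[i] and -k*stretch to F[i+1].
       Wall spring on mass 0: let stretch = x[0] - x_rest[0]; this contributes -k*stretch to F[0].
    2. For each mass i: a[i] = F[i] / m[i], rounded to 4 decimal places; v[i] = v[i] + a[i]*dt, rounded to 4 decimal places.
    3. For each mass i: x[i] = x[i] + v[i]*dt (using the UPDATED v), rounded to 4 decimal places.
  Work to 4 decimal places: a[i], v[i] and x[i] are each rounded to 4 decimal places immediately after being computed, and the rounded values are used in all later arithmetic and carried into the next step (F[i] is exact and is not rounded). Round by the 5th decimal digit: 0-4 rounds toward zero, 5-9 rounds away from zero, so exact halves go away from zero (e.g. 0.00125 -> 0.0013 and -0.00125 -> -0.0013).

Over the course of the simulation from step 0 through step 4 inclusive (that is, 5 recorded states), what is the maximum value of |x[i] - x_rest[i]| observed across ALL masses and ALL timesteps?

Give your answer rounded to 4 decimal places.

Answer: 2.8568

Derivation:
Step 0: x=[7.0000 13.0000 20.0000 26.0000] v=[0.0000 2.0000 0.0000 0.0000]
Step 1: x=[6.9375 13.5625 19.9375 26.0000] v=[-0.2500 2.2500 -0.2500 0.0000]
Step 2: x=[6.8555 14.1094 19.8555 25.9961] v=[-0.3281 2.1875 -0.3281 -0.0156]
Step 3: x=[6.7984 14.5621 19.7981 25.9834] v=[-0.2285 1.8106 -0.2295 -0.0508]
Step 4: x=[6.8016 14.8568 19.8001 25.9591] v=[0.0128 1.1787 0.0078 -0.0971]
Max displacement = 2.8568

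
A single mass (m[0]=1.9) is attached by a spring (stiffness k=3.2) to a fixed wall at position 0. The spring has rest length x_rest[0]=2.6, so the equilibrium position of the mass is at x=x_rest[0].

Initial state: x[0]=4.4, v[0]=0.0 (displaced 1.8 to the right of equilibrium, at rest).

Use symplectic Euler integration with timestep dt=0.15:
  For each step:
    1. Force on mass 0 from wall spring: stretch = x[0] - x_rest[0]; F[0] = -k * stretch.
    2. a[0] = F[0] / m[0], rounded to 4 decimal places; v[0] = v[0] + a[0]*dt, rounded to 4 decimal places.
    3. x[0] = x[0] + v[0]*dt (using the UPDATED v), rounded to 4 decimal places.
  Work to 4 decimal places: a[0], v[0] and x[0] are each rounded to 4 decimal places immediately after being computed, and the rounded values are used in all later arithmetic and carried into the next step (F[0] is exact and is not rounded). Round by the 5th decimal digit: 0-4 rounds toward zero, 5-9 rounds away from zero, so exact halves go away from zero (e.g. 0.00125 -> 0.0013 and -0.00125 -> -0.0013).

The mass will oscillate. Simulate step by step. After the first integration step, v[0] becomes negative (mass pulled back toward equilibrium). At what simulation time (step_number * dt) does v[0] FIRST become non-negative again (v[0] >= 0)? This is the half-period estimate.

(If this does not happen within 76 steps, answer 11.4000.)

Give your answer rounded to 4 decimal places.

Step 0: x=[4.4000] v=[0.0000]
Step 1: x=[4.3318] v=[-0.4547]
Step 2: x=[4.1980] v=[-0.8922]
Step 3: x=[4.0036] v=[-1.2959]
Step 4: x=[3.7560] v=[-1.6505]
Step 5: x=[3.4646] v=[-1.9425]
Step 6: x=[3.1405] v=[-2.1609]
Step 7: x=[2.7959] v=[-2.2974]
Step 8: x=[2.4439] v=[-2.3469]
Step 9: x=[2.0978] v=[-2.3075]
Step 10: x=[1.7707] v=[-2.1806]
Step 11: x=[1.4750] v=[-1.9711]
Step 12: x=[1.2220] v=[-1.6869]
Step 13: x=[1.0212] v=[-1.3388]
Step 14: x=[0.8802] v=[-0.9400]
Step 15: x=[0.8044] v=[-0.5055]
Step 16: x=[0.7966] v=[-0.0519]
Step 17: x=[0.8572] v=[0.4037]
First v>=0 after going negative at step 17, time=2.5500

Answer: 2.5500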